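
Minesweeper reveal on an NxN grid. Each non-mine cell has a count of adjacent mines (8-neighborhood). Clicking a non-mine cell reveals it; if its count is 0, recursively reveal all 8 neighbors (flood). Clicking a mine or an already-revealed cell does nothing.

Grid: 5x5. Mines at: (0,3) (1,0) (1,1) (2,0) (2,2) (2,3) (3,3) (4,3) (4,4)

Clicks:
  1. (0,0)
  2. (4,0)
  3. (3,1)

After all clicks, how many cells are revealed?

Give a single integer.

Answer: 7

Derivation:
Click 1 (0,0) count=2: revealed 1 new [(0,0)] -> total=1
Click 2 (4,0) count=0: revealed 6 new [(3,0) (3,1) (3,2) (4,0) (4,1) (4,2)] -> total=7
Click 3 (3,1) count=2: revealed 0 new [(none)] -> total=7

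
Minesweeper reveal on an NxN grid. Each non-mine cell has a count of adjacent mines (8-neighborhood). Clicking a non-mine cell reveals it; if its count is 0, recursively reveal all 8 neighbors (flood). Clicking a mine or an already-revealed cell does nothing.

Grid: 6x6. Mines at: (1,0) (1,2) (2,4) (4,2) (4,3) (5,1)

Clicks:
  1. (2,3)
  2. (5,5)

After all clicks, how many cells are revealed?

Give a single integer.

Click 1 (2,3) count=2: revealed 1 new [(2,3)] -> total=1
Click 2 (5,5) count=0: revealed 6 new [(3,4) (3,5) (4,4) (4,5) (5,4) (5,5)] -> total=7

Answer: 7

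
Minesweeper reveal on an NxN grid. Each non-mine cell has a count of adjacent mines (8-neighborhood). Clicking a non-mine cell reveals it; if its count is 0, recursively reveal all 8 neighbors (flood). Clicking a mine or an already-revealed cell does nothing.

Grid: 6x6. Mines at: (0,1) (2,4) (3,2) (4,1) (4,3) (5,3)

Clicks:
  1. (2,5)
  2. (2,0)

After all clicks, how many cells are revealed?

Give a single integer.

Click 1 (2,5) count=1: revealed 1 new [(2,5)] -> total=1
Click 2 (2,0) count=0: revealed 6 new [(1,0) (1,1) (2,0) (2,1) (3,0) (3,1)] -> total=7

Answer: 7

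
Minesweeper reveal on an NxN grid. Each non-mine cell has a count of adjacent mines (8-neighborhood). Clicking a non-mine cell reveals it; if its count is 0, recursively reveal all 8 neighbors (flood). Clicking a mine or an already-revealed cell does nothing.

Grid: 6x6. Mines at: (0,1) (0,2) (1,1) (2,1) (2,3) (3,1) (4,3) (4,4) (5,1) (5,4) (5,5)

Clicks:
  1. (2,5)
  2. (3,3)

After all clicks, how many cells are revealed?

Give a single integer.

Click 1 (2,5) count=0: revealed 10 new [(0,3) (0,4) (0,5) (1,3) (1,4) (1,5) (2,4) (2,5) (3,4) (3,5)] -> total=10
Click 2 (3,3) count=3: revealed 1 new [(3,3)] -> total=11

Answer: 11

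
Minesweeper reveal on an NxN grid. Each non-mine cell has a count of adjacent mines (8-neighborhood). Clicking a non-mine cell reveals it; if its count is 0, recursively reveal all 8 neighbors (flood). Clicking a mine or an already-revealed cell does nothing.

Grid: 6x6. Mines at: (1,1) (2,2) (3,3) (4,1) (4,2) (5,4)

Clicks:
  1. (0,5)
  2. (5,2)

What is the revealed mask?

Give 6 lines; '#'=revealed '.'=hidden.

Click 1 (0,5) count=0: revealed 15 new [(0,2) (0,3) (0,4) (0,5) (1,2) (1,3) (1,4) (1,5) (2,3) (2,4) (2,5) (3,4) (3,5) (4,4) (4,5)] -> total=15
Click 2 (5,2) count=2: revealed 1 new [(5,2)] -> total=16

Answer: ..####
..####
...###
....##
....##
..#...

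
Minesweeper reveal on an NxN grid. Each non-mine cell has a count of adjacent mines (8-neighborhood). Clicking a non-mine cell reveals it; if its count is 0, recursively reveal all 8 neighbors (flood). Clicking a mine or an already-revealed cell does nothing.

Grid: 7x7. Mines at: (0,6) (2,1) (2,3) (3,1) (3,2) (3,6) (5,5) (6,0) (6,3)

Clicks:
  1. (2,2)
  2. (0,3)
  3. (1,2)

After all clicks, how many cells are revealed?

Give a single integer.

Answer: 13

Derivation:
Click 1 (2,2) count=4: revealed 1 new [(2,2)] -> total=1
Click 2 (0,3) count=0: revealed 12 new [(0,0) (0,1) (0,2) (0,3) (0,4) (0,5) (1,0) (1,1) (1,2) (1,3) (1,4) (1,5)] -> total=13
Click 3 (1,2) count=2: revealed 0 new [(none)] -> total=13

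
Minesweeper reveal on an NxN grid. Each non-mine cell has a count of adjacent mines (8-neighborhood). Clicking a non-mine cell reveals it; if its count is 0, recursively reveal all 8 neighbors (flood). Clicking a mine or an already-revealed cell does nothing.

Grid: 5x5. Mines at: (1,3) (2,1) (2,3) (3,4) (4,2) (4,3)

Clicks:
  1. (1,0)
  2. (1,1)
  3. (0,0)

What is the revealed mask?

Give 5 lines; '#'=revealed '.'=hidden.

Answer: ###..
###..
.....
.....
.....

Derivation:
Click 1 (1,0) count=1: revealed 1 new [(1,0)] -> total=1
Click 2 (1,1) count=1: revealed 1 new [(1,1)] -> total=2
Click 3 (0,0) count=0: revealed 4 new [(0,0) (0,1) (0,2) (1,2)] -> total=6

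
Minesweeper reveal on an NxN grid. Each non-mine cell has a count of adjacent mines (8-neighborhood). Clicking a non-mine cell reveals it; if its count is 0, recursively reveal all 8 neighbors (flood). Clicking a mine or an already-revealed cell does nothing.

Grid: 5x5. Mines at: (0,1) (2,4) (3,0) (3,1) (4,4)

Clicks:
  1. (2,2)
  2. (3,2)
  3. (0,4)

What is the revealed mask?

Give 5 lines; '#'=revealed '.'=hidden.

Answer: ..###
..###
..#..
..#..
.....

Derivation:
Click 1 (2,2) count=1: revealed 1 new [(2,2)] -> total=1
Click 2 (3,2) count=1: revealed 1 new [(3,2)] -> total=2
Click 3 (0,4) count=0: revealed 6 new [(0,2) (0,3) (0,4) (1,2) (1,3) (1,4)] -> total=8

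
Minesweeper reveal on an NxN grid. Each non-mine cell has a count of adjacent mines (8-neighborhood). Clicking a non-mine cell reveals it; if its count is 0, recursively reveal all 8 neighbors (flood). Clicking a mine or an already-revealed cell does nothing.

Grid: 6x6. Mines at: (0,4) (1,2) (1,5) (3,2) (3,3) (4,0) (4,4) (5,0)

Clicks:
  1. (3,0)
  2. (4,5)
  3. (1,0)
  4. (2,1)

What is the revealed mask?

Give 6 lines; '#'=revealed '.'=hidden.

Answer: ##....
##....
##....
##....
.....#
......

Derivation:
Click 1 (3,0) count=1: revealed 1 new [(3,0)] -> total=1
Click 2 (4,5) count=1: revealed 1 new [(4,5)] -> total=2
Click 3 (1,0) count=0: revealed 7 new [(0,0) (0,1) (1,0) (1,1) (2,0) (2,1) (3,1)] -> total=9
Click 4 (2,1) count=2: revealed 0 new [(none)] -> total=9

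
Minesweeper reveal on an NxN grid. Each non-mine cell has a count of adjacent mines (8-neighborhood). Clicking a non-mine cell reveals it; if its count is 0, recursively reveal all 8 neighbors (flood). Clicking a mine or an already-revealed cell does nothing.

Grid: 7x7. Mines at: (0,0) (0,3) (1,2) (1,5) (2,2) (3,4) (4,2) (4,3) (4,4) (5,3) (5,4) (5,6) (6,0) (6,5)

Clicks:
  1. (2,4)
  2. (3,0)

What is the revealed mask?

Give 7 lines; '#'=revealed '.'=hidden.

Answer: .......
##.....
##..#..
##.....
##.....
##.....
.......

Derivation:
Click 1 (2,4) count=2: revealed 1 new [(2,4)] -> total=1
Click 2 (3,0) count=0: revealed 10 new [(1,0) (1,1) (2,0) (2,1) (3,0) (3,1) (4,0) (4,1) (5,0) (5,1)] -> total=11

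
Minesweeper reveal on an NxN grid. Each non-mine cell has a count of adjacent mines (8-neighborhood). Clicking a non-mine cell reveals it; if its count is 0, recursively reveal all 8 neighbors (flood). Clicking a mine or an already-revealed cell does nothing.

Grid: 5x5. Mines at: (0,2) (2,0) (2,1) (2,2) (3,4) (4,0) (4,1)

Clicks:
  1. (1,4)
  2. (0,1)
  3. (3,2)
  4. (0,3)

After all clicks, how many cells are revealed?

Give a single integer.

Click 1 (1,4) count=0: revealed 6 new [(0,3) (0,4) (1,3) (1,4) (2,3) (2,4)] -> total=6
Click 2 (0,1) count=1: revealed 1 new [(0,1)] -> total=7
Click 3 (3,2) count=3: revealed 1 new [(3,2)] -> total=8
Click 4 (0,3) count=1: revealed 0 new [(none)] -> total=8

Answer: 8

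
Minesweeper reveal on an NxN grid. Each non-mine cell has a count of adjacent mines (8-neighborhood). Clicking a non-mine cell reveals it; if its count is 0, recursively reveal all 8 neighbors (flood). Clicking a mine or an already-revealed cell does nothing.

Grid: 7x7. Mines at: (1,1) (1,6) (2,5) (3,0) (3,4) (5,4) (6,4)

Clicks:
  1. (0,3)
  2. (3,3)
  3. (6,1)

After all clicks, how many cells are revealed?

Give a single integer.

Click 1 (0,3) count=0: revealed 11 new [(0,2) (0,3) (0,4) (0,5) (1,2) (1,3) (1,4) (1,5) (2,2) (2,3) (2,4)] -> total=11
Click 2 (3,3) count=1: revealed 1 new [(3,3)] -> total=12
Click 3 (6,1) count=0: revealed 15 new [(2,1) (3,1) (3,2) (4,0) (4,1) (4,2) (4,3) (5,0) (5,1) (5,2) (5,3) (6,0) (6,1) (6,2) (6,3)] -> total=27

Answer: 27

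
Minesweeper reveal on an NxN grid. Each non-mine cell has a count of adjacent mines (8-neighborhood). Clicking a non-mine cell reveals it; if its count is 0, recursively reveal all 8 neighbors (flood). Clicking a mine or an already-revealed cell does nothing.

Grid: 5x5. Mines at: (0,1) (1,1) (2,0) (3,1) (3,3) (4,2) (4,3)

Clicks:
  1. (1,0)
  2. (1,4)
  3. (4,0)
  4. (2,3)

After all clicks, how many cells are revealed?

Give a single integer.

Answer: 11

Derivation:
Click 1 (1,0) count=3: revealed 1 new [(1,0)] -> total=1
Click 2 (1,4) count=0: revealed 9 new [(0,2) (0,3) (0,4) (1,2) (1,3) (1,4) (2,2) (2,3) (2,4)] -> total=10
Click 3 (4,0) count=1: revealed 1 new [(4,0)] -> total=11
Click 4 (2,3) count=1: revealed 0 new [(none)] -> total=11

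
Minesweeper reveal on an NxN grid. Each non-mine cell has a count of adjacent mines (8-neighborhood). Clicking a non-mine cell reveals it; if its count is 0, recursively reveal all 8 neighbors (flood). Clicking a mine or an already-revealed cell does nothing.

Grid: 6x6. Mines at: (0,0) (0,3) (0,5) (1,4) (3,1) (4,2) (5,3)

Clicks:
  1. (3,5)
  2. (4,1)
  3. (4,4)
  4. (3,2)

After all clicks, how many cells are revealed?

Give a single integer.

Answer: 13

Derivation:
Click 1 (3,5) count=0: revealed 11 new [(2,3) (2,4) (2,5) (3,3) (3,4) (3,5) (4,3) (4,4) (4,5) (5,4) (5,5)] -> total=11
Click 2 (4,1) count=2: revealed 1 new [(4,1)] -> total=12
Click 3 (4,4) count=1: revealed 0 new [(none)] -> total=12
Click 4 (3,2) count=2: revealed 1 new [(3,2)] -> total=13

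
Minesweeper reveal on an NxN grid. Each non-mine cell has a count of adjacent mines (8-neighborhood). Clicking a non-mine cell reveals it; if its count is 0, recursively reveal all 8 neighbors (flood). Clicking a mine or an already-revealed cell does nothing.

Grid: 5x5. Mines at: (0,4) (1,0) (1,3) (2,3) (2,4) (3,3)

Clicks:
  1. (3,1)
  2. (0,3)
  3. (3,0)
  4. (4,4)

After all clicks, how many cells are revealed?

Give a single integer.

Answer: 11

Derivation:
Click 1 (3,1) count=0: revealed 9 new [(2,0) (2,1) (2,2) (3,0) (3,1) (3,2) (4,0) (4,1) (4,2)] -> total=9
Click 2 (0,3) count=2: revealed 1 new [(0,3)] -> total=10
Click 3 (3,0) count=0: revealed 0 new [(none)] -> total=10
Click 4 (4,4) count=1: revealed 1 new [(4,4)] -> total=11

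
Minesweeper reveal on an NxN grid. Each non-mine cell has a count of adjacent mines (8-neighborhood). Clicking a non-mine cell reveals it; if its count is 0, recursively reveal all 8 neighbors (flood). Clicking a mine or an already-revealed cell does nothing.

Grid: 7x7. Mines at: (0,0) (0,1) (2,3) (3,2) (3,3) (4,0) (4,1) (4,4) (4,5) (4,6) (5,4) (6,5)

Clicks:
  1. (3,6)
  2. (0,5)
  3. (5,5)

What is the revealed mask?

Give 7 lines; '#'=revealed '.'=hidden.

Click 1 (3,6) count=2: revealed 1 new [(3,6)] -> total=1
Click 2 (0,5) count=0: revealed 15 new [(0,2) (0,3) (0,4) (0,5) (0,6) (1,2) (1,3) (1,4) (1,5) (1,6) (2,4) (2,5) (2,6) (3,4) (3,5)] -> total=16
Click 3 (5,5) count=5: revealed 1 new [(5,5)] -> total=17

Answer: ..#####
..#####
....###
....###
.......
.....#.
.......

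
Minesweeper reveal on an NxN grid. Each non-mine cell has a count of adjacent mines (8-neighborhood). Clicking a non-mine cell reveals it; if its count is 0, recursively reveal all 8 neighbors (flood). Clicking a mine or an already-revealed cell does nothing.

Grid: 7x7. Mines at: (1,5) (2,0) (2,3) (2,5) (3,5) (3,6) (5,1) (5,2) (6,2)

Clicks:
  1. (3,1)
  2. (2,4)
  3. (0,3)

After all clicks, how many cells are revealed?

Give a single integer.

Click 1 (3,1) count=1: revealed 1 new [(3,1)] -> total=1
Click 2 (2,4) count=4: revealed 1 new [(2,4)] -> total=2
Click 3 (0,3) count=0: revealed 10 new [(0,0) (0,1) (0,2) (0,3) (0,4) (1,0) (1,1) (1,2) (1,3) (1,4)] -> total=12

Answer: 12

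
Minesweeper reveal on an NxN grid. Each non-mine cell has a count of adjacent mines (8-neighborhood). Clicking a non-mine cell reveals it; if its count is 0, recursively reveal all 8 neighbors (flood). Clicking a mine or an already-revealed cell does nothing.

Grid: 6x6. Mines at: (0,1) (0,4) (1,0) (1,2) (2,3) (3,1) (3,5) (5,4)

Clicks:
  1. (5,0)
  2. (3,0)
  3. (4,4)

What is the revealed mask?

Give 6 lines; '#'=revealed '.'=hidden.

Click 1 (5,0) count=0: revealed 8 new [(4,0) (4,1) (4,2) (4,3) (5,0) (5,1) (5,2) (5,3)] -> total=8
Click 2 (3,0) count=1: revealed 1 new [(3,0)] -> total=9
Click 3 (4,4) count=2: revealed 1 new [(4,4)] -> total=10

Answer: ......
......
......
#.....
#####.
####..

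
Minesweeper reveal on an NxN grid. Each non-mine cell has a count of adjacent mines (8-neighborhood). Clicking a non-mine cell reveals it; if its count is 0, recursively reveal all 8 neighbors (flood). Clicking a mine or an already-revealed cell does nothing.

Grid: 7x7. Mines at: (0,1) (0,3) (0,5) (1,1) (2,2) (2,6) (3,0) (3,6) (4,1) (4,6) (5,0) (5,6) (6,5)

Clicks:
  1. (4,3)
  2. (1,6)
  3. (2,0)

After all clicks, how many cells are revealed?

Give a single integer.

Answer: 25

Derivation:
Click 1 (4,3) count=0: revealed 23 new [(1,3) (1,4) (1,5) (2,3) (2,4) (2,5) (3,2) (3,3) (3,4) (3,5) (4,2) (4,3) (4,4) (4,5) (5,1) (5,2) (5,3) (5,4) (5,5) (6,1) (6,2) (6,3) (6,4)] -> total=23
Click 2 (1,6) count=2: revealed 1 new [(1,6)] -> total=24
Click 3 (2,0) count=2: revealed 1 new [(2,0)] -> total=25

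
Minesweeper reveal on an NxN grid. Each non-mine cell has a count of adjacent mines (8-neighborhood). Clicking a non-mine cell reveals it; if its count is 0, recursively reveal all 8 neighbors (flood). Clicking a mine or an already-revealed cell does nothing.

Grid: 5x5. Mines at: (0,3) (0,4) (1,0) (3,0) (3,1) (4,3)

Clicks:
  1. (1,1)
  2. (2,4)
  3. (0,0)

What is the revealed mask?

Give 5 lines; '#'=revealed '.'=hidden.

Answer: #....
.####
..###
..###
.....

Derivation:
Click 1 (1,1) count=1: revealed 1 new [(1,1)] -> total=1
Click 2 (2,4) count=0: revealed 9 new [(1,2) (1,3) (1,4) (2,2) (2,3) (2,4) (3,2) (3,3) (3,4)] -> total=10
Click 3 (0,0) count=1: revealed 1 new [(0,0)] -> total=11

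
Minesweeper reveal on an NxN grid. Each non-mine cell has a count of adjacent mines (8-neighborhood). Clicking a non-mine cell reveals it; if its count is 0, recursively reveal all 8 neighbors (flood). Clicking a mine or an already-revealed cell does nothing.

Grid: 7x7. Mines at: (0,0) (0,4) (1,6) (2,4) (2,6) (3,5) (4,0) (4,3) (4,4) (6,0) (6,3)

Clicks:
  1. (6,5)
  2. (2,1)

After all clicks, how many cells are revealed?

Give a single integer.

Answer: 23

Derivation:
Click 1 (6,5) count=0: revealed 8 new [(4,5) (4,6) (5,4) (5,5) (5,6) (6,4) (6,5) (6,6)] -> total=8
Click 2 (2,1) count=0: revealed 15 new [(0,1) (0,2) (0,3) (1,0) (1,1) (1,2) (1,3) (2,0) (2,1) (2,2) (2,3) (3,0) (3,1) (3,2) (3,3)] -> total=23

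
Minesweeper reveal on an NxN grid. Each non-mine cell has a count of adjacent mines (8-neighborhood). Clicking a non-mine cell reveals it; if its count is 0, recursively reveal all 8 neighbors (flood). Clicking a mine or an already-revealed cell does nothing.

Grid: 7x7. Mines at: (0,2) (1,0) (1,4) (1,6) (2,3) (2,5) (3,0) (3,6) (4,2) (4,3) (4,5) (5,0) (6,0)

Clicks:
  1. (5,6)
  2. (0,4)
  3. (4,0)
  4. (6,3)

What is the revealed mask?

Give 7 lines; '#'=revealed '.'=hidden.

Answer: ....#..
.......
.......
.......
#......
.######
.######

Derivation:
Click 1 (5,6) count=1: revealed 1 new [(5,6)] -> total=1
Click 2 (0,4) count=1: revealed 1 new [(0,4)] -> total=2
Click 3 (4,0) count=2: revealed 1 new [(4,0)] -> total=3
Click 4 (6,3) count=0: revealed 11 new [(5,1) (5,2) (5,3) (5,4) (5,5) (6,1) (6,2) (6,3) (6,4) (6,5) (6,6)] -> total=14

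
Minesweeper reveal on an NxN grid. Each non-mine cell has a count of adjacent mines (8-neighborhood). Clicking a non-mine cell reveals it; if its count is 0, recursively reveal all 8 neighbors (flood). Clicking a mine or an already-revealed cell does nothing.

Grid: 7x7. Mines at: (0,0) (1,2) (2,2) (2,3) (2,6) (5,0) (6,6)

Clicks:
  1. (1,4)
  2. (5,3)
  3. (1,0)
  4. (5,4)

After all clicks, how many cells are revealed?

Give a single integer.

Answer: 25

Derivation:
Click 1 (1,4) count=1: revealed 1 new [(1,4)] -> total=1
Click 2 (5,3) count=0: revealed 23 new [(3,1) (3,2) (3,3) (3,4) (3,5) (3,6) (4,1) (4,2) (4,3) (4,4) (4,5) (4,6) (5,1) (5,2) (5,3) (5,4) (5,5) (5,6) (6,1) (6,2) (6,3) (6,4) (6,5)] -> total=24
Click 3 (1,0) count=1: revealed 1 new [(1,0)] -> total=25
Click 4 (5,4) count=0: revealed 0 new [(none)] -> total=25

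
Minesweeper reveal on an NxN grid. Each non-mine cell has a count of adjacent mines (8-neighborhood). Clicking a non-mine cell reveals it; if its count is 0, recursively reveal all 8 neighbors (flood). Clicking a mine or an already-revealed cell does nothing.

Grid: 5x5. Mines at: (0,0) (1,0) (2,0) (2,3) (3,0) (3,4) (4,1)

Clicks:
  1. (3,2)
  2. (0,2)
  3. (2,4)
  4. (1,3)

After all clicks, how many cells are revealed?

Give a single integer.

Click 1 (3,2) count=2: revealed 1 new [(3,2)] -> total=1
Click 2 (0,2) count=0: revealed 8 new [(0,1) (0,2) (0,3) (0,4) (1,1) (1,2) (1,3) (1,4)] -> total=9
Click 3 (2,4) count=2: revealed 1 new [(2,4)] -> total=10
Click 4 (1,3) count=1: revealed 0 new [(none)] -> total=10

Answer: 10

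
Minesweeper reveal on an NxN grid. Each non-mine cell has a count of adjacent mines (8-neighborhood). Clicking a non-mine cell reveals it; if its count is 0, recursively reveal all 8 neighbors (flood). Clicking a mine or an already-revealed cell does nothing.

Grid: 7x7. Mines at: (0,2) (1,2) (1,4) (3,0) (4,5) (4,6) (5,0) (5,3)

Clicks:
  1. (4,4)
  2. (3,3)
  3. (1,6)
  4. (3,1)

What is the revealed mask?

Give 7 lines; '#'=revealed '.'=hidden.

Click 1 (4,4) count=2: revealed 1 new [(4,4)] -> total=1
Click 2 (3,3) count=0: revealed 11 new [(2,1) (2,2) (2,3) (2,4) (3,1) (3,2) (3,3) (3,4) (4,1) (4,2) (4,3)] -> total=12
Click 3 (1,6) count=0: revealed 8 new [(0,5) (0,6) (1,5) (1,6) (2,5) (2,6) (3,5) (3,6)] -> total=20
Click 4 (3,1) count=1: revealed 0 new [(none)] -> total=20

Answer: .....##
.....##
.######
.######
.####..
.......
.......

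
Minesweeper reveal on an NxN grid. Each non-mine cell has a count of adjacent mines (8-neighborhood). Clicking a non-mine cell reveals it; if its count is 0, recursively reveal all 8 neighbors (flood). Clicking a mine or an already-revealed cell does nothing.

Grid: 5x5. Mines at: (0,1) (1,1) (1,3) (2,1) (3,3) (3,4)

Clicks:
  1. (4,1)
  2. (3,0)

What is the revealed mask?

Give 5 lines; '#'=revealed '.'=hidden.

Answer: .....
.....
.....
###..
###..

Derivation:
Click 1 (4,1) count=0: revealed 6 new [(3,0) (3,1) (3,2) (4,0) (4,1) (4,2)] -> total=6
Click 2 (3,0) count=1: revealed 0 new [(none)] -> total=6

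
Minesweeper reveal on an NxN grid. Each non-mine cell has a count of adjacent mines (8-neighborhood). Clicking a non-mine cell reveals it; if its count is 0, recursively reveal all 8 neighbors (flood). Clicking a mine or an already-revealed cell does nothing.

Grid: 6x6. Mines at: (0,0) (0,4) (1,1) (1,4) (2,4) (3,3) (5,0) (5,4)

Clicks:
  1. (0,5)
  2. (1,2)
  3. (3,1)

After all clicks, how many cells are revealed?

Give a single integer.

Answer: 11

Derivation:
Click 1 (0,5) count=2: revealed 1 new [(0,5)] -> total=1
Click 2 (1,2) count=1: revealed 1 new [(1,2)] -> total=2
Click 3 (3,1) count=0: revealed 9 new [(2,0) (2,1) (2,2) (3,0) (3,1) (3,2) (4,0) (4,1) (4,2)] -> total=11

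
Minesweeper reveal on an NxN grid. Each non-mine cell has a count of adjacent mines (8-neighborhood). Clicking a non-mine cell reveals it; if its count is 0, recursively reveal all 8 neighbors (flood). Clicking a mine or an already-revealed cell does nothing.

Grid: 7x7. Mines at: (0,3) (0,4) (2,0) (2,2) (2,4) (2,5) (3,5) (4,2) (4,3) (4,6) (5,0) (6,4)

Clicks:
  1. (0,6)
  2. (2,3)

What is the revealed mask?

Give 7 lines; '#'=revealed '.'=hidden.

Click 1 (0,6) count=0: revealed 4 new [(0,5) (0,6) (1,5) (1,6)] -> total=4
Click 2 (2,3) count=2: revealed 1 new [(2,3)] -> total=5

Answer: .....##
.....##
...#...
.......
.......
.......
.......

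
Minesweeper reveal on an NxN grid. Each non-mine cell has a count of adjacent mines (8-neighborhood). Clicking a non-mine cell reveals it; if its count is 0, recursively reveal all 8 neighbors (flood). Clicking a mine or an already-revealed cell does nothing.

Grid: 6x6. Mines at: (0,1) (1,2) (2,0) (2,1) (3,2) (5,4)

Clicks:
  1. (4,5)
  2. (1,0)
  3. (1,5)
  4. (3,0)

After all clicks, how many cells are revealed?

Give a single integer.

Answer: 17

Derivation:
Click 1 (4,5) count=1: revealed 1 new [(4,5)] -> total=1
Click 2 (1,0) count=3: revealed 1 new [(1,0)] -> total=2
Click 3 (1,5) count=0: revealed 14 new [(0,3) (0,4) (0,5) (1,3) (1,4) (1,5) (2,3) (2,4) (2,5) (3,3) (3,4) (3,5) (4,3) (4,4)] -> total=16
Click 4 (3,0) count=2: revealed 1 new [(3,0)] -> total=17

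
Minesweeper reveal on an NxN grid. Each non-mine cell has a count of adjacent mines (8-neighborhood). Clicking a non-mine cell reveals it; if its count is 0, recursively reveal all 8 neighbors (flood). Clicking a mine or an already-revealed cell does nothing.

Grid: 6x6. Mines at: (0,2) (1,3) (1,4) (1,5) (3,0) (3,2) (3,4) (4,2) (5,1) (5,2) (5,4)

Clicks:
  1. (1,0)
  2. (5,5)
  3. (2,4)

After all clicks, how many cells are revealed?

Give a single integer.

Click 1 (1,0) count=0: revealed 6 new [(0,0) (0,1) (1,0) (1,1) (2,0) (2,1)] -> total=6
Click 2 (5,5) count=1: revealed 1 new [(5,5)] -> total=7
Click 3 (2,4) count=4: revealed 1 new [(2,4)] -> total=8

Answer: 8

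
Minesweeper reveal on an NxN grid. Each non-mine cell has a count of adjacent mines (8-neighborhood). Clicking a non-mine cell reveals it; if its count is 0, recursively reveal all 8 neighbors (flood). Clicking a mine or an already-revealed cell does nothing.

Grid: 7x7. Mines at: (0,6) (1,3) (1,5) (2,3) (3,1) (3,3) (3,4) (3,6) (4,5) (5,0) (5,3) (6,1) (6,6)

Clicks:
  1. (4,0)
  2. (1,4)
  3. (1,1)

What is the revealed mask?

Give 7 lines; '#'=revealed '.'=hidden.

Answer: ###....
###.#..
###....
.......
#......
.......
.......

Derivation:
Click 1 (4,0) count=2: revealed 1 new [(4,0)] -> total=1
Click 2 (1,4) count=3: revealed 1 new [(1,4)] -> total=2
Click 3 (1,1) count=0: revealed 9 new [(0,0) (0,1) (0,2) (1,0) (1,1) (1,2) (2,0) (2,1) (2,2)] -> total=11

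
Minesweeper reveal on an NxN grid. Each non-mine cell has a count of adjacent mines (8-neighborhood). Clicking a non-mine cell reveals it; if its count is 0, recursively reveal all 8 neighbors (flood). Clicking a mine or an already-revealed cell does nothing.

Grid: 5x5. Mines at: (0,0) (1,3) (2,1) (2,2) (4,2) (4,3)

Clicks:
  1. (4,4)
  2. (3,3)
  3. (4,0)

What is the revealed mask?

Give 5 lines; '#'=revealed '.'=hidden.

Answer: .....
.....
.....
##.#.
##..#

Derivation:
Click 1 (4,4) count=1: revealed 1 new [(4,4)] -> total=1
Click 2 (3,3) count=3: revealed 1 new [(3,3)] -> total=2
Click 3 (4,0) count=0: revealed 4 new [(3,0) (3,1) (4,0) (4,1)] -> total=6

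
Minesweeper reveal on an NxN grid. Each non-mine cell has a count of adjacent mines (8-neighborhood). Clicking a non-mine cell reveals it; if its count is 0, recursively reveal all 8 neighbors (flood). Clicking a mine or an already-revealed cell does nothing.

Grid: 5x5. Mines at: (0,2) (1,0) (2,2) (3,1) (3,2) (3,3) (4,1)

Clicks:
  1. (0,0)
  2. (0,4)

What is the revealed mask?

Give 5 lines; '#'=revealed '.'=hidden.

Click 1 (0,0) count=1: revealed 1 new [(0,0)] -> total=1
Click 2 (0,4) count=0: revealed 6 new [(0,3) (0,4) (1,3) (1,4) (2,3) (2,4)] -> total=7

Answer: #..##
...##
...##
.....
.....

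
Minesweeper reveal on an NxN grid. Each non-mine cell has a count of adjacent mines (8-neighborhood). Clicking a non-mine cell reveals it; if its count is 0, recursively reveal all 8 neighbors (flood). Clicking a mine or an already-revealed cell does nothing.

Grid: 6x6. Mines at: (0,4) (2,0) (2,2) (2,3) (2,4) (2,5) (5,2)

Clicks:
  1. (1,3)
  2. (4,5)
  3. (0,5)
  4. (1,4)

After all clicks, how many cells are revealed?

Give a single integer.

Answer: 12

Derivation:
Click 1 (1,3) count=4: revealed 1 new [(1,3)] -> total=1
Click 2 (4,5) count=0: revealed 9 new [(3,3) (3,4) (3,5) (4,3) (4,4) (4,5) (5,3) (5,4) (5,5)] -> total=10
Click 3 (0,5) count=1: revealed 1 new [(0,5)] -> total=11
Click 4 (1,4) count=4: revealed 1 new [(1,4)] -> total=12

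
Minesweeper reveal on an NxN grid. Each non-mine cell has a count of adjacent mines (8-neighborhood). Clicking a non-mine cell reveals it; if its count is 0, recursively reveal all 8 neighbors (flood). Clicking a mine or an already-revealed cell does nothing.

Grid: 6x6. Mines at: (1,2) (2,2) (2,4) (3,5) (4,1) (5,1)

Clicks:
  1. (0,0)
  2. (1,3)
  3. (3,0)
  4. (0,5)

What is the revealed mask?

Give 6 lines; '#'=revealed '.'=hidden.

Answer: ##.###
##.###
##....
##....
......
......

Derivation:
Click 1 (0,0) count=0: revealed 8 new [(0,0) (0,1) (1,0) (1,1) (2,0) (2,1) (3,0) (3,1)] -> total=8
Click 2 (1,3) count=3: revealed 1 new [(1,3)] -> total=9
Click 3 (3,0) count=1: revealed 0 new [(none)] -> total=9
Click 4 (0,5) count=0: revealed 5 new [(0,3) (0,4) (0,5) (1,4) (1,5)] -> total=14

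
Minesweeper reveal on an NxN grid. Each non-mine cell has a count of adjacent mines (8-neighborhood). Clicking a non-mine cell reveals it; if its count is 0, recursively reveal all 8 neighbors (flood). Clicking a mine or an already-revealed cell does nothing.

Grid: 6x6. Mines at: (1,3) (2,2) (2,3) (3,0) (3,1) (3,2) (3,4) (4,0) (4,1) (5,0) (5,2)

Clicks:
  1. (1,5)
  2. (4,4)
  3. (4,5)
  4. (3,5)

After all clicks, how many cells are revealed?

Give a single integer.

Answer: 9

Derivation:
Click 1 (1,5) count=0: revealed 6 new [(0,4) (0,5) (1,4) (1,5) (2,4) (2,5)] -> total=6
Click 2 (4,4) count=1: revealed 1 new [(4,4)] -> total=7
Click 3 (4,5) count=1: revealed 1 new [(4,5)] -> total=8
Click 4 (3,5) count=1: revealed 1 new [(3,5)] -> total=9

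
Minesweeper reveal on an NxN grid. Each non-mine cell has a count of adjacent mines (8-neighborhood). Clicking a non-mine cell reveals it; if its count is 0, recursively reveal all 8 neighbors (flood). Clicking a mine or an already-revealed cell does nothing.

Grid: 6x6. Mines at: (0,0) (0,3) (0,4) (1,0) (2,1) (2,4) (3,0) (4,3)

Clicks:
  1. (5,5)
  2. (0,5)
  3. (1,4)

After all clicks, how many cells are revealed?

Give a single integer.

Answer: 8

Derivation:
Click 1 (5,5) count=0: revealed 6 new [(3,4) (3,5) (4,4) (4,5) (5,4) (5,5)] -> total=6
Click 2 (0,5) count=1: revealed 1 new [(0,5)] -> total=7
Click 3 (1,4) count=3: revealed 1 new [(1,4)] -> total=8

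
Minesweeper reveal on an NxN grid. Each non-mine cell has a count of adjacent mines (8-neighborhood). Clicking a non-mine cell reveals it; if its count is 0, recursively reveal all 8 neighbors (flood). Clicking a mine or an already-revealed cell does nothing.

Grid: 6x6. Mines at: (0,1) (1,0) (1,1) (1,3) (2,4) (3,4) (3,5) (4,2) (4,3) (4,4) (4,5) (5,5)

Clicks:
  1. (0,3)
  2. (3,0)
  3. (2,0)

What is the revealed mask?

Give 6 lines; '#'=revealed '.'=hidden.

Click 1 (0,3) count=1: revealed 1 new [(0,3)] -> total=1
Click 2 (3,0) count=0: revealed 8 new [(2,0) (2,1) (3,0) (3,1) (4,0) (4,1) (5,0) (5,1)] -> total=9
Click 3 (2,0) count=2: revealed 0 new [(none)] -> total=9

Answer: ...#..
......
##....
##....
##....
##....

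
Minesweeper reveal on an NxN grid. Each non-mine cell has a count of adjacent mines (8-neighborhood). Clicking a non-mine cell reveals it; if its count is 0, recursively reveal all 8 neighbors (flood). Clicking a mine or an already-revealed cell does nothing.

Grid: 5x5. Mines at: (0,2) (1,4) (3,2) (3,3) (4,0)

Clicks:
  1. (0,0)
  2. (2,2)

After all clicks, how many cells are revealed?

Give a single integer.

Answer: 9

Derivation:
Click 1 (0,0) count=0: revealed 8 new [(0,0) (0,1) (1,0) (1,1) (2,0) (2,1) (3,0) (3,1)] -> total=8
Click 2 (2,2) count=2: revealed 1 new [(2,2)] -> total=9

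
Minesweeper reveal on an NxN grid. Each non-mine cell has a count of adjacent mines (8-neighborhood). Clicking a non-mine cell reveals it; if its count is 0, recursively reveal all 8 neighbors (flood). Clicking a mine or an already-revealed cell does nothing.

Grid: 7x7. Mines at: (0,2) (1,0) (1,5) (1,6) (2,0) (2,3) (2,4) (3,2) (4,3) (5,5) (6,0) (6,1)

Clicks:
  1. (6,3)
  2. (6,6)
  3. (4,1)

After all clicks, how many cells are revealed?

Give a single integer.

Click 1 (6,3) count=0: revealed 6 new [(5,2) (5,3) (5,4) (6,2) (6,3) (6,4)] -> total=6
Click 2 (6,6) count=1: revealed 1 new [(6,6)] -> total=7
Click 3 (4,1) count=1: revealed 1 new [(4,1)] -> total=8

Answer: 8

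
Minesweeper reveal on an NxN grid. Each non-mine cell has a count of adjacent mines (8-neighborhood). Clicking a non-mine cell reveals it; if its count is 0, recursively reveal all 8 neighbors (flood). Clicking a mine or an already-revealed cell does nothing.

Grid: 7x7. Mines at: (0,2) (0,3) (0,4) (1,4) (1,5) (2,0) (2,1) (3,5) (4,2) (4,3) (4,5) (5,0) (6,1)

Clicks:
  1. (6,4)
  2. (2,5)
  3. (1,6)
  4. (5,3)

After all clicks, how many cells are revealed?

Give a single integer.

Click 1 (6,4) count=0: revealed 10 new [(5,2) (5,3) (5,4) (5,5) (5,6) (6,2) (6,3) (6,4) (6,5) (6,6)] -> total=10
Click 2 (2,5) count=3: revealed 1 new [(2,5)] -> total=11
Click 3 (1,6) count=1: revealed 1 new [(1,6)] -> total=12
Click 4 (5,3) count=2: revealed 0 new [(none)] -> total=12

Answer: 12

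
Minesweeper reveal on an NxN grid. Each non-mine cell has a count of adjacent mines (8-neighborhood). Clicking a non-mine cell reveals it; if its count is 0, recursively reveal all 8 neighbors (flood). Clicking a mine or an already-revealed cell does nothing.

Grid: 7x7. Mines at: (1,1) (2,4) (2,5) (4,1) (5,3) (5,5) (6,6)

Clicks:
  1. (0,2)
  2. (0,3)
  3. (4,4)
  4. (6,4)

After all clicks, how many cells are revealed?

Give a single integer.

Click 1 (0,2) count=1: revealed 1 new [(0,2)] -> total=1
Click 2 (0,3) count=0: revealed 9 new [(0,3) (0,4) (0,5) (0,6) (1,2) (1,3) (1,4) (1,5) (1,6)] -> total=10
Click 3 (4,4) count=2: revealed 1 new [(4,4)] -> total=11
Click 4 (6,4) count=2: revealed 1 new [(6,4)] -> total=12

Answer: 12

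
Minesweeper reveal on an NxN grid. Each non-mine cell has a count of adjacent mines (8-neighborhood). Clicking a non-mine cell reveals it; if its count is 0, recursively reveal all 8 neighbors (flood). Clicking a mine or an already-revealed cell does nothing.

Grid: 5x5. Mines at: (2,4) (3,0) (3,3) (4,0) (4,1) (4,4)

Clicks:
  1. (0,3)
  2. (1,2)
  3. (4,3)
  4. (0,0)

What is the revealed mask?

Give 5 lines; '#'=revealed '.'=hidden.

Answer: #####
#####
####.
.....
...#.

Derivation:
Click 1 (0,3) count=0: revealed 14 new [(0,0) (0,1) (0,2) (0,3) (0,4) (1,0) (1,1) (1,2) (1,3) (1,4) (2,0) (2,1) (2,2) (2,3)] -> total=14
Click 2 (1,2) count=0: revealed 0 new [(none)] -> total=14
Click 3 (4,3) count=2: revealed 1 new [(4,3)] -> total=15
Click 4 (0,0) count=0: revealed 0 new [(none)] -> total=15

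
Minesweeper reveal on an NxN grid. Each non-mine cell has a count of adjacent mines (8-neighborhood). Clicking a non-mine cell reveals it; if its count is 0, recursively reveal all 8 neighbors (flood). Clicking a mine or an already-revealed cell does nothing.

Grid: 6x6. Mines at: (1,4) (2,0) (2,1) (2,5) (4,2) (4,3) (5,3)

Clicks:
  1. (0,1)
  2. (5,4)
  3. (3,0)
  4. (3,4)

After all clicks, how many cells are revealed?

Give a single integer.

Answer: 11

Derivation:
Click 1 (0,1) count=0: revealed 8 new [(0,0) (0,1) (0,2) (0,3) (1,0) (1,1) (1,2) (1,3)] -> total=8
Click 2 (5,4) count=2: revealed 1 new [(5,4)] -> total=9
Click 3 (3,0) count=2: revealed 1 new [(3,0)] -> total=10
Click 4 (3,4) count=2: revealed 1 new [(3,4)] -> total=11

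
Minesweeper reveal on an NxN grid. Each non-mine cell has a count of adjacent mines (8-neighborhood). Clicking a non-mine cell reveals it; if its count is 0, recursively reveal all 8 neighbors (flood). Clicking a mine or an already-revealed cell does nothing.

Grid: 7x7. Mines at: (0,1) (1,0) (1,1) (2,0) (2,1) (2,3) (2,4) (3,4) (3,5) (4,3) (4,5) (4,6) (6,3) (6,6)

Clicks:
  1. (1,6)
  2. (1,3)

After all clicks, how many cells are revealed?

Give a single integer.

Click 1 (1,6) count=0: revealed 12 new [(0,2) (0,3) (0,4) (0,5) (0,6) (1,2) (1,3) (1,4) (1,5) (1,6) (2,5) (2,6)] -> total=12
Click 2 (1,3) count=2: revealed 0 new [(none)] -> total=12

Answer: 12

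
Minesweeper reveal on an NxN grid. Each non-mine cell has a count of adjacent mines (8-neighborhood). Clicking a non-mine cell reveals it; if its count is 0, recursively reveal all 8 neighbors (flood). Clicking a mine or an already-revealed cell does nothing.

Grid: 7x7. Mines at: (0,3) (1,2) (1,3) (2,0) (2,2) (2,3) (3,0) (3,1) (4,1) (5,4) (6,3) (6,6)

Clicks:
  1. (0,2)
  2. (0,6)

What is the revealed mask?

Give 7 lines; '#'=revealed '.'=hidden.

Click 1 (0,2) count=3: revealed 1 new [(0,2)] -> total=1
Click 2 (0,6) count=0: revealed 17 new [(0,4) (0,5) (0,6) (1,4) (1,5) (1,6) (2,4) (2,5) (2,6) (3,4) (3,5) (3,6) (4,4) (4,5) (4,6) (5,5) (5,6)] -> total=18

Answer: ..#.###
....###
....###
....###
....###
.....##
.......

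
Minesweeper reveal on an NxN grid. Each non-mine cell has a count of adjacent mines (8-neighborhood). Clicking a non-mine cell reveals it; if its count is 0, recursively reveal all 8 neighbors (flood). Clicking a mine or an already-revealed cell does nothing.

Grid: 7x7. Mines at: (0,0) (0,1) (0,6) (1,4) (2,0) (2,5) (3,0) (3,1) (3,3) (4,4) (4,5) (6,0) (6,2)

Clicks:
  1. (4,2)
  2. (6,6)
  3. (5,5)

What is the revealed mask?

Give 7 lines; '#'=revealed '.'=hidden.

Click 1 (4,2) count=2: revealed 1 new [(4,2)] -> total=1
Click 2 (6,6) count=0: revealed 8 new [(5,3) (5,4) (5,5) (5,6) (6,3) (6,4) (6,5) (6,6)] -> total=9
Click 3 (5,5) count=2: revealed 0 new [(none)] -> total=9

Answer: .......
.......
.......
.......
..#....
...####
...####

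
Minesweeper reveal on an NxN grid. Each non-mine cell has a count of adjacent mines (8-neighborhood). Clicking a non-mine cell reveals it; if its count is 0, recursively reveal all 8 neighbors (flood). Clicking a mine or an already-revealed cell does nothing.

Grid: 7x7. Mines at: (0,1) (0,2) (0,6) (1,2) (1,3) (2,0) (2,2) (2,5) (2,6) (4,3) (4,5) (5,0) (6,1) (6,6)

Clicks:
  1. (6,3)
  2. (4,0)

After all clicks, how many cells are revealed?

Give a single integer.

Click 1 (6,3) count=0: revealed 8 new [(5,2) (5,3) (5,4) (5,5) (6,2) (6,3) (6,4) (6,5)] -> total=8
Click 2 (4,0) count=1: revealed 1 new [(4,0)] -> total=9

Answer: 9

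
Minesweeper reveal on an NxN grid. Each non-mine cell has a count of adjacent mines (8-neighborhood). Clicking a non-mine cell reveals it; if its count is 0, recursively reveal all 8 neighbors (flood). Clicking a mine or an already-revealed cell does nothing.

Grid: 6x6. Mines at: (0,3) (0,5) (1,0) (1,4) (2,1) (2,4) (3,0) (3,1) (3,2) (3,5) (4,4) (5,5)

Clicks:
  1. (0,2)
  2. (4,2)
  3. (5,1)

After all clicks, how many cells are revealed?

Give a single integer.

Click 1 (0,2) count=1: revealed 1 new [(0,2)] -> total=1
Click 2 (4,2) count=2: revealed 1 new [(4,2)] -> total=2
Click 3 (5,1) count=0: revealed 7 new [(4,0) (4,1) (4,3) (5,0) (5,1) (5,2) (5,3)] -> total=9

Answer: 9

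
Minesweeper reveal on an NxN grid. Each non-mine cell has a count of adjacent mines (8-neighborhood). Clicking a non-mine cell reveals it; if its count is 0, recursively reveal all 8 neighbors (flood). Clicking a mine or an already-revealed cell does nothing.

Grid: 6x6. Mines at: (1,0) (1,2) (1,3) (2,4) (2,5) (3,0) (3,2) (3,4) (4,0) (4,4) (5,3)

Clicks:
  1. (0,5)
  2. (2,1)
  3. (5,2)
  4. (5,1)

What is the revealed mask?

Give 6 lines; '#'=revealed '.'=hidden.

Click 1 (0,5) count=0: revealed 4 new [(0,4) (0,5) (1,4) (1,5)] -> total=4
Click 2 (2,1) count=4: revealed 1 new [(2,1)] -> total=5
Click 3 (5,2) count=1: revealed 1 new [(5,2)] -> total=6
Click 4 (5,1) count=1: revealed 1 new [(5,1)] -> total=7

Answer: ....##
....##
.#....
......
......
.##...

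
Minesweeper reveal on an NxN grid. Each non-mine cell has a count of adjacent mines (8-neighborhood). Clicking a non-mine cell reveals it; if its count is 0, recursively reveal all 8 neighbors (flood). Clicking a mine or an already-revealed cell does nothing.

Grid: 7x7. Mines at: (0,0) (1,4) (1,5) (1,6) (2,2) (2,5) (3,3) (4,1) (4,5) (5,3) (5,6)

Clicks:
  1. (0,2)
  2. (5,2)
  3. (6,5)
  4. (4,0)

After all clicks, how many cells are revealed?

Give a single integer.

Click 1 (0,2) count=0: revealed 6 new [(0,1) (0,2) (0,3) (1,1) (1,2) (1,3)] -> total=6
Click 2 (5,2) count=2: revealed 1 new [(5,2)] -> total=7
Click 3 (6,5) count=1: revealed 1 new [(6,5)] -> total=8
Click 4 (4,0) count=1: revealed 1 new [(4,0)] -> total=9

Answer: 9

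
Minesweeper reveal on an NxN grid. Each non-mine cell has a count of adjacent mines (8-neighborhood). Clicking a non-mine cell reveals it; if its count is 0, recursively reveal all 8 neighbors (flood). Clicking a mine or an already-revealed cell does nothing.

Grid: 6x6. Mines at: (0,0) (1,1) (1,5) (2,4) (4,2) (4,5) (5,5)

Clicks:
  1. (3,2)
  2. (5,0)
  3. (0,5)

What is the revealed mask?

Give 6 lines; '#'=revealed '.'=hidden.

Answer: .....#
......
##....
###...
##....
##....

Derivation:
Click 1 (3,2) count=1: revealed 1 new [(3,2)] -> total=1
Click 2 (5,0) count=0: revealed 8 new [(2,0) (2,1) (3,0) (3,1) (4,0) (4,1) (5,0) (5,1)] -> total=9
Click 3 (0,5) count=1: revealed 1 new [(0,5)] -> total=10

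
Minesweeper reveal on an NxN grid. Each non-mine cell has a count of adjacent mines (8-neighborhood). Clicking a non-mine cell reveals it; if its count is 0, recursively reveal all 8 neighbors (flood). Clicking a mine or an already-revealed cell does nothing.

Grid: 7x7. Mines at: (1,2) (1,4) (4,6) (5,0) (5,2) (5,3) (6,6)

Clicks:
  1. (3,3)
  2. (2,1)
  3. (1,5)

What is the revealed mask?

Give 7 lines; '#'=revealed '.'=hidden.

Answer: ##.....
##...#.
######.
######.
######.
.......
.......

Derivation:
Click 1 (3,3) count=0: revealed 22 new [(0,0) (0,1) (1,0) (1,1) (2,0) (2,1) (2,2) (2,3) (2,4) (2,5) (3,0) (3,1) (3,2) (3,3) (3,4) (3,5) (4,0) (4,1) (4,2) (4,3) (4,4) (4,5)] -> total=22
Click 2 (2,1) count=1: revealed 0 new [(none)] -> total=22
Click 3 (1,5) count=1: revealed 1 new [(1,5)] -> total=23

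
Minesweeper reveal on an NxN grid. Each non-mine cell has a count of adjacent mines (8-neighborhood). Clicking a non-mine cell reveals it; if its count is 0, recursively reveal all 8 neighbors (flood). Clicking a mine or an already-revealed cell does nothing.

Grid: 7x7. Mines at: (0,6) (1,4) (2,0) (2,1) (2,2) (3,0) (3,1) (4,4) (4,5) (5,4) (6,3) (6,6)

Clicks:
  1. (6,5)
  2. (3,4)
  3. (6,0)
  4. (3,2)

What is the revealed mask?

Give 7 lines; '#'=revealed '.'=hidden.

Click 1 (6,5) count=2: revealed 1 new [(6,5)] -> total=1
Click 2 (3,4) count=2: revealed 1 new [(3,4)] -> total=2
Click 3 (6,0) count=0: revealed 9 new [(4,0) (4,1) (4,2) (5,0) (5,1) (5,2) (6,0) (6,1) (6,2)] -> total=11
Click 4 (3,2) count=3: revealed 1 new [(3,2)] -> total=12

Answer: .......
.......
.......
..#.#..
###....
###....
###..#.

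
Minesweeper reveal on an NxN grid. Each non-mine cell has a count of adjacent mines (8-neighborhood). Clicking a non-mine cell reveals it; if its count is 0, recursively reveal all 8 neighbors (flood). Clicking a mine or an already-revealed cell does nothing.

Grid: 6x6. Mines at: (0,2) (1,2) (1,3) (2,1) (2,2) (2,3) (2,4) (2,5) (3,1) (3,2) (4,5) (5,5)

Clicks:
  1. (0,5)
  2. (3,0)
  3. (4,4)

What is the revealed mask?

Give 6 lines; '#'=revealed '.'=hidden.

Answer: ....##
....##
......
#.....
....#.
......

Derivation:
Click 1 (0,5) count=0: revealed 4 new [(0,4) (0,5) (1,4) (1,5)] -> total=4
Click 2 (3,0) count=2: revealed 1 new [(3,0)] -> total=5
Click 3 (4,4) count=2: revealed 1 new [(4,4)] -> total=6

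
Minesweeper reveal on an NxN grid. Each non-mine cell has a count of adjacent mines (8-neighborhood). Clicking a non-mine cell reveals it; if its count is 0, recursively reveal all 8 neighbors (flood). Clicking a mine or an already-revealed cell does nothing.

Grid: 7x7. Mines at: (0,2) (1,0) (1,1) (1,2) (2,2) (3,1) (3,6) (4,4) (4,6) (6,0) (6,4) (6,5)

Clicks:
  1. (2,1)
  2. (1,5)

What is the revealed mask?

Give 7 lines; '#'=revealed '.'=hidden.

Click 1 (2,1) count=5: revealed 1 new [(2,1)] -> total=1
Click 2 (1,5) count=0: revealed 15 new [(0,3) (0,4) (0,5) (0,6) (1,3) (1,4) (1,5) (1,6) (2,3) (2,4) (2,5) (2,6) (3,3) (3,4) (3,5)] -> total=16

Answer: ...####
...####
.#.####
...###.
.......
.......
.......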